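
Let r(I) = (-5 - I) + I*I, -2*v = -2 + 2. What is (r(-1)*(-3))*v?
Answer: 0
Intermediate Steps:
v = 0 (v = -(-2 + 2)/2 = -1/2*0 = 0)
r(I) = -5 + I**2 - I (r(I) = (-5 - I) + I**2 = -5 + I**2 - I)
(r(-1)*(-3))*v = ((-5 + (-1)**2 - 1*(-1))*(-3))*0 = ((-5 + 1 + 1)*(-3))*0 = -3*(-3)*0 = 9*0 = 0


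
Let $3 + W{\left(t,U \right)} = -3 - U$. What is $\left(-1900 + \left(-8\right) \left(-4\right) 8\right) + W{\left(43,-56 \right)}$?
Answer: $-1594$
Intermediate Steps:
$W{\left(t,U \right)} = -6 - U$ ($W{\left(t,U \right)} = -3 - \left(3 + U\right) = -6 - U$)
$\left(-1900 + \left(-8\right) \left(-4\right) 8\right) + W{\left(43,-56 \right)} = \left(-1900 + \left(-8\right) \left(-4\right) 8\right) - -50 = \left(-1900 + 32 \cdot 8\right) + \left(-6 + 56\right) = \left(-1900 + 256\right) + 50 = -1644 + 50 = -1594$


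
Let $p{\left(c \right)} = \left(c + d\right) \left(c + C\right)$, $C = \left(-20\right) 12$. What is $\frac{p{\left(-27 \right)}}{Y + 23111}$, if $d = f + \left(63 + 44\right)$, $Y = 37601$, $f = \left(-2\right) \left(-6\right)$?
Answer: $- \frac{6141}{15178} \approx -0.4046$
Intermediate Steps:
$f = 12$
$C = -240$
$d = 119$ ($d = 12 + \left(63 + 44\right) = 12 + 107 = 119$)
$p{\left(c \right)} = \left(-240 + c\right) \left(119 + c\right)$ ($p{\left(c \right)} = \left(c + 119\right) \left(c - 240\right) = \left(119 + c\right) \left(-240 + c\right) = \left(-240 + c\right) \left(119 + c\right)$)
$\frac{p{\left(-27 \right)}}{Y + 23111} = \frac{-28560 + \left(-27\right)^{2} - -3267}{37601 + 23111} = \frac{-28560 + 729 + 3267}{60712} = \left(-24564\right) \frac{1}{60712} = - \frac{6141}{15178}$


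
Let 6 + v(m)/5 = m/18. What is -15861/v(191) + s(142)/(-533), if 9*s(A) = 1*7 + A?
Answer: -1369595741/1990755 ≈ -687.98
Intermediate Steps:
s(A) = 7/9 + A/9 (s(A) = (1*7 + A)/9 = (7 + A)/9 = 7/9 + A/9)
v(m) = -30 + 5*m/18 (v(m) = -30 + 5*(m/18) = -30 + 5*m/18)
-15861/v(191) + s(142)/(-533) = -15861/(-30 + (5/18)*191) + (7/9 + (⅑)*142)/(-533) = -15861/(-30 + 955/18) + (7/9 + 142/9)*(-1/533) = -15861/415/18 + (149/9)*(-1/533) = -15861*18/415 - 149/4797 = -285498/415 - 149/4797 = -1369595741/1990755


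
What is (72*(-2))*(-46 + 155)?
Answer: -15696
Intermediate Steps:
(72*(-2))*(-46 + 155) = -144*109 = -15696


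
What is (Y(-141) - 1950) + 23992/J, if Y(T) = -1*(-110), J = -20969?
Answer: -38606952/20969 ≈ -1841.1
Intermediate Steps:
Y(T) = 110
(Y(-141) - 1950) + 23992/J = (110 - 1950) + 23992/(-20969) = -1840 + 23992*(-1/20969) = -1840 - 23992/20969 = -38606952/20969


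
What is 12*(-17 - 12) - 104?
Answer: -452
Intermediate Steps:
12*(-17 - 12) - 104 = 12*(-29) - 104 = -348 - 104 = -452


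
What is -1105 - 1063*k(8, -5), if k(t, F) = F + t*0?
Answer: 4210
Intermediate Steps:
k(t, F) = F (k(t, F) = F + 0 = F)
-1105 - 1063*k(8, -5) = -1105 - 1063*(-5) = -1105 + 5315 = 4210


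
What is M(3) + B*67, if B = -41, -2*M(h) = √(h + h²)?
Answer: -2747 - √3 ≈ -2748.7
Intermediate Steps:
M(h) = -√(h + h²)/2
M(3) + B*67 = -√3*√(1 + 3)/2 - 41*67 = -2*√3/2 - 2747 = -√3 - 2747 = -2747 - √3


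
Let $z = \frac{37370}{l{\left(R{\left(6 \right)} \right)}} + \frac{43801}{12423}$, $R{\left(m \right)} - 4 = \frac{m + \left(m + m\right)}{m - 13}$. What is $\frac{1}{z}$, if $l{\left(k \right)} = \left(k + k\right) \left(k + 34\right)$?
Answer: $\frac{6161808}{2296538095} \approx 0.0026831$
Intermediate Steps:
$R{\left(m \right)} = 4 + \frac{3 m}{-13 + m}$ ($R{\left(m \right)} = 4 + \frac{m + \left(m + m\right)}{m - 13} = 4 + \frac{m + 2 m}{-13 + m} = 4 + \frac{3 m}{-13 + m}$)
$l{\left(k \right)} = 2 k \left(34 + k\right)$
$z = \frac{2296538095}{6161808}$ ($z = \frac{37370}{2 \frac{-52 + 7 \cdot 6}{-13 + 6} \left(34 + \frac{-52 + 7 \cdot 6}{-13 + 6}\right)} + \frac{43801}{12423} = \frac{37370}{2 \frac{-52 + 42}{-7} \left(34 + \frac{-52 + 42}{-7}\right)} + 43801 \cdot \frac{1}{12423} = \frac{37370}{2 \left(\left(- \frac{1}{7}\right) \left(-10\right)\right) \left(34 - - \frac{10}{7}\right)} + \frac{43801}{12423} = \frac{37370}{2 \cdot \frac{10}{7} \left(34 + \frac{10}{7}\right)} + \frac{43801}{12423} = \frac{37370}{2 \cdot \frac{10}{7} \cdot \frac{248}{7}} + \frac{43801}{12423} = \frac{37370}{\frac{4960}{49}} + \frac{43801}{12423} = 37370 \cdot \frac{49}{4960} + \frac{43801}{12423} = \frac{183113}{496} + \frac{43801}{12423} = \frac{2296538095}{6161808} \approx 372.71$)
$\frac{1}{z} = \frac{1}{\frac{2296538095}{6161808}} = \frac{6161808}{2296538095}$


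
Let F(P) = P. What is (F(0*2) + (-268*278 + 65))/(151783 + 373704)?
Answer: -74439/525487 ≈ -0.14166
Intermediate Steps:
(F(0*2) + (-268*278 + 65))/(151783 + 373704) = (0*2 + (-268*278 + 65))/(151783 + 373704) = (0 + (-74504 + 65))/525487 = (0 - 74439)*(1/525487) = -74439*1/525487 = -74439/525487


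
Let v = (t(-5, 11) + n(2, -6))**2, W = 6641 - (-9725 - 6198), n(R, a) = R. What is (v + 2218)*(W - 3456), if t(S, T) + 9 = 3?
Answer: 42687272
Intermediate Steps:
t(S, T) = -6 (t(S, T) = -9 + 3 = -6)
W = 22564 (W = 6641 - 1*(-15923) = 6641 + 15923 = 22564)
v = 16 (v = (-6 + 2)**2 = (-4)**2 = 16)
(v + 2218)*(W - 3456) = (16 + 2218)*(22564 - 3456) = 2234*19108 = 42687272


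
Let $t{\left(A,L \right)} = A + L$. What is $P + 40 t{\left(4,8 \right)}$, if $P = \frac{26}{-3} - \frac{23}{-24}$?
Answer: $\frac{11335}{24} \approx 472.29$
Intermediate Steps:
$P = - \frac{185}{24}$ ($P = 26 \left(- \frac{1}{3}\right) - - \frac{23}{24} = - \frac{26}{3} + \frac{23}{24} = - \frac{185}{24} \approx -7.7083$)
$P + 40 t{\left(4,8 \right)} = - \frac{185}{24} + 40 \left(4 + 8\right) = - \frac{185}{24} + 40 \cdot 12 = - \frac{185}{24} + 480 = \frac{11335}{24}$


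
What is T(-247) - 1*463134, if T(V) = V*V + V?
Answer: -402372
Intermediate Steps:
T(V) = V + V² (T(V) = V² + V = V + V²)
T(-247) - 1*463134 = -247*(1 - 247) - 1*463134 = -247*(-246) - 463134 = 60762 - 463134 = -402372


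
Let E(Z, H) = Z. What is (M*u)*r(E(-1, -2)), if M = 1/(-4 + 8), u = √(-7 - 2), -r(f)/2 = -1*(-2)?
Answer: -3*I ≈ -3.0*I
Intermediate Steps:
r(f) = -4 (r(f) = -(-2)*(-2) = -2*2 = -4)
u = 3*I (u = √(-9) = 3*I ≈ 3.0*I)
M = ¼ (M = 1/4 = ¼ ≈ 0.25000)
(M*u)*r(E(-1, -2)) = ((3*I)/4)*(-4) = (3*I/4)*(-4) = -3*I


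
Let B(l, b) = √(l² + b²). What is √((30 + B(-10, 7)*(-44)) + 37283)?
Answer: √(37313 - 44*√149) ≈ 191.77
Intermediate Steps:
B(l, b) = √(b² + l²)
√((30 + B(-10, 7)*(-44)) + 37283) = √((30 + √(7² + (-10)²)*(-44)) + 37283) = √((30 + √(49 + 100)*(-44)) + 37283) = √((30 + √149*(-44)) + 37283) = √((30 - 44*√149) + 37283) = √(37313 - 44*√149)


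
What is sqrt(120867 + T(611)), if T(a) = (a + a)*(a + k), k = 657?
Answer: sqrt(1670363) ≈ 1292.4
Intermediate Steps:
T(a) = 2*a*(657 + a) (T(a) = (a + a)*(a + 657) = (2*a)*(657 + a) = 2*a*(657 + a))
sqrt(120867 + T(611)) = sqrt(120867 + 2*611*(657 + 611)) = sqrt(120867 + 2*611*1268) = sqrt(120867 + 1549496) = sqrt(1670363)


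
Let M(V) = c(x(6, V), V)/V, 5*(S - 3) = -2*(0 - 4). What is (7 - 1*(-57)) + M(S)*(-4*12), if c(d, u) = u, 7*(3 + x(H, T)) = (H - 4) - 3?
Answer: 16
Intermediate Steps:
x(H, T) = -4 + H/7 (x(H, T) = -3 + ((H - 4) - 3)/7 = -3 + ((-4 + H) - 3)/7 = -3 + (-7 + H)/7 = -3 + (-1 + H/7) = -4 + H/7)
S = 23/5 (S = 3 + (-2*(0 - 4))/5 = 3 + (-2*(-4))/5 = 3 + (1/5)*8 = 3 + 8/5 = 23/5 ≈ 4.6000)
M(V) = 1 (M(V) = V/V = 1)
(7 - 1*(-57)) + M(S)*(-4*12) = (7 - 1*(-57)) + 1*(-4*12) = (7 + 57) + 1*(-48) = 64 - 48 = 16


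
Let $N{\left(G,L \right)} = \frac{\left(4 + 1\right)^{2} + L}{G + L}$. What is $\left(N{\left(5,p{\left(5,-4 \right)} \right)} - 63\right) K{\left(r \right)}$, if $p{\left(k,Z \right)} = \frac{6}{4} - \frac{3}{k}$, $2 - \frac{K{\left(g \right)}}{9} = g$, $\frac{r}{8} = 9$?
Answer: $\frac{2178540}{59} \approx 36924.0$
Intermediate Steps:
$r = 72$ ($r = 8 \cdot 9 = 72$)
$K{\left(g \right)} = 18 - 9 g$
$p{\left(k,Z \right)} = \frac{3}{2} - \frac{3}{k}$ ($p{\left(k,Z \right)} = 6 \cdot \frac{1}{4} - \frac{3}{k} = \frac{3}{2} - \frac{3}{k}$)
$N{\left(G,L \right)} = \frac{25 + L}{G + L}$ ($N{\left(G,L \right)} = \frac{5^{2} + L}{G + L} = \frac{25 + L}{G + L}$)
$\left(N{\left(5,p{\left(5,-4 \right)} \right)} - 63\right) K{\left(r \right)} = \left(\frac{25 + \left(\frac{3}{2} - \frac{3}{5}\right)}{5 + \left(\frac{3}{2} - \frac{3}{5}\right)} - 63\right) \left(18 - 648\right) = \left(\frac{25 + \left(\frac{3}{2} - \frac{3}{5}\right)}{5 + \left(\frac{3}{2} - \frac{3}{5}\right)} - 63\right) \left(-630\right) = \left(\frac{25 + \frac{9}{10}}{5 + \frac{9}{10}} - 63\right) \left(-630\right) = \left(\frac{1}{\frac{59}{10}} \cdot \frac{259}{10} - 63\right) \left(-630\right) = \left(\frac{10}{59} \cdot \frac{259}{10} - 63\right) \left(-630\right) = \left(\frac{259}{59} - 63\right) \left(-630\right) = \left(- \frac{3458}{59}\right) \left(-630\right) = \frac{2178540}{59}$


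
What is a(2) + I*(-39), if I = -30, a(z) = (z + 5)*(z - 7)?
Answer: 1135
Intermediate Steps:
a(z) = (-7 + z)*(5 + z) (a(z) = (5 + z)*(-7 + z) = (-7 + z)*(5 + z))
a(2) + I*(-39) = (-35 + 2² - 2*2) - 30*(-39) = (-35 + 4 - 4) + 1170 = -35 + 1170 = 1135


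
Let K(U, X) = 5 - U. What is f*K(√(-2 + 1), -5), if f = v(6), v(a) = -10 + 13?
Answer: 15 - 3*I ≈ 15.0 - 3.0*I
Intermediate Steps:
v(a) = 3
f = 3
f*K(√(-2 + 1), -5) = 3*(5 - √(-2 + 1)) = 3*(5 - √(-1)) = 3*(5 - I) = 15 - 3*I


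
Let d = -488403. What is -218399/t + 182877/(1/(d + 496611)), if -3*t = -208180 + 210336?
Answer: 3236273976093/2156 ≈ 1.5011e+9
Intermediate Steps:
t = -2156/3 (t = -(-208180 + 210336)/3 = -1/3*2156 = -2156/3 ≈ -718.67)
-218399/t + 182877/(1/(d + 496611)) = -218399/(-2156/3) + 182877/(1/(-488403 + 496611)) = -218399*(-3/2156) + 182877/(1/8208) = 655197/2156 + 182877/(1/8208) = 655197/2156 + 182877*8208 = 655197/2156 + 1501054416 = 3236273976093/2156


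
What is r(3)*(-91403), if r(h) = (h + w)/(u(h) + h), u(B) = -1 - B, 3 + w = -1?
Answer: -91403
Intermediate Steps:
w = -4 (w = -3 - 1 = -4)
r(h) = 4 - h (r(h) = (h - 4)/((-1 - h) + h) = (-4 + h)/(-1) = (-4 + h)*(-1) = 4 - h)
r(3)*(-91403) = (4 - 1*3)*(-91403) = (4 - 3)*(-91403) = 1*(-91403) = -91403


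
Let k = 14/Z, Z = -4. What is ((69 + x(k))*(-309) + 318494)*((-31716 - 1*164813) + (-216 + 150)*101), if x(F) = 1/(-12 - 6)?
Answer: -362325335495/6 ≈ -6.0388e+10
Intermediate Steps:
k = -7/2 (k = 14/(-4) = 14*(-¼) = -7/2 ≈ -3.5000)
x(F) = -1/18 (x(F) = 1/(-18) = -1/18)
((69 + x(k))*(-309) + 318494)*((-31716 - 1*164813) + (-216 + 150)*101) = ((69 - 1/18)*(-309) + 318494)*((-31716 - 1*164813) + (-216 + 150)*101) = ((1241/18)*(-309) + 318494)*((-31716 - 164813) - 66*101) = (-127823/6 + 318494)*(-196529 - 6666) = (1783141/6)*(-203195) = -362325335495/6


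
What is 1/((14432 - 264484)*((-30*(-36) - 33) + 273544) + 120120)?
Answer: -1/68661908612 ≈ -1.4564e-11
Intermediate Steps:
1/((14432 - 264484)*((-30*(-36) - 33) + 273544) + 120120) = 1/(-250052*((1080 - 33) + 273544) + 120120) = 1/(-250052*(1047 + 273544) + 120120) = 1/(-250052*274591 + 120120) = 1/(-68662028732 + 120120) = 1/(-68661908612) = -1/68661908612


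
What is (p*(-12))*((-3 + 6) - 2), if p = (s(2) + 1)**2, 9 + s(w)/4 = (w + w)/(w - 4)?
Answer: -22188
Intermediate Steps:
s(w) = -36 + 8*w/(-4 + w) (s(w) = -36 + 4*((w + w)/(w - 4)) = -36 + 4*((2*w)/(-4 + w)) = -36 + 4*(2*w/(-4 + w)) = -36 + 8*w/(-4 + w))
p = 1849 (p = (4*(36 - 7*2)/(-4 + 2) + 1)**2 = (4*(36 - 14)/(-2) + 1)**2 = (4*(-1/2)*22 + 1)**2 = (-44 + 1)**2 = (-43)**2 = 1849)
(p*(-12))*((-3 + 6) - 2) = (1849*(-12))*((-3 + 6) - 2) = -22188*(3 - 2) = -22188*1 = -22188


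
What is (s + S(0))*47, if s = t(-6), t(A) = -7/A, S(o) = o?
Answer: 329/6 ≈ 54.833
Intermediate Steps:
s = 7/6 (s = -7/(-6) = -7*(-⅙) = 7/6 ≈ 1.1667)
(s + S(0))*47 = (7/6 + 0)*47 = (7/6)*47 = 329/6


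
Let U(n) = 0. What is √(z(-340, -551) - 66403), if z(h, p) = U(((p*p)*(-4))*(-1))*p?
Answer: I*√66403 ≈ 257.69*I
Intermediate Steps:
z(h, p) = 0 (z(h, p) = 0*p = 0)
√(z(-340, -551) - 66403) = √(0 - 66403) = √(-66403) = I*√66403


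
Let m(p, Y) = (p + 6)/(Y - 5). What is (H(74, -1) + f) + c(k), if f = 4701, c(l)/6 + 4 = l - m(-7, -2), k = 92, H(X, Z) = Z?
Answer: 36590/7 ≈ 5227.1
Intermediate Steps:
m(p, Y) = (6 + p)/(-5 + Y)
c(l) = -174/7 + 6*l (c(l) = -24 + 6*(l - (6 - 7)/(-5 - 2)) = -24 + 6*(l - (-1)/(-7)) = -24 + 6*(l - (-1)*(-1)/7) = -24 + 6*(l - 1*1/7) = -24 + 6*(l - 1/7) = -24 + 6*(-1/7 + l) = -24 + (-6/7 + 6*l) = -174/7 + 6*l)
(H(74, -1) + f) + c(k) = (-1 + 4701) + (-174/7 + 6*92) = 4700 + (-174/7 + 552) = 4700 + 3690/7 = 36590/7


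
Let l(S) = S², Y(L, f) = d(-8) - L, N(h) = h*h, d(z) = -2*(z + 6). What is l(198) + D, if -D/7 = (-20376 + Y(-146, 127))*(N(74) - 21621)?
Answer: -2285802186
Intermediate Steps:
d(z) = -12 - 2*z (d(z) = -2*(6 + z) = -12 - 2*z)
N(h) = h²
Y(L, f) = 4 - L (Y(L, f) = (-12 - 2*(-8)) - L = (-12 + 16) - L = 4 - L)
D = -2285841390 (D = -7*(-20376 + (4 - 1*(-146)))*(74² - 21621) = -7*(-20376 + (4 + 146))*(5476 - 21621) = -7*(-20376 + 150)*(-16145) = -(-141582)*(-16145) = -7*326548770 = -2285841390)
l(198) + D = 198² - 2285841390 = 39204 - 2285841390 = -2285802186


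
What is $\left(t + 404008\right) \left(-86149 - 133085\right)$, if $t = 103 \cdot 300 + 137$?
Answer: $-95376655530$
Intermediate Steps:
$t = 31037$ ($t = 30900 + 137 = 31037$)
$\left(t + 404008\right) \left(-86149 - 133085\right) = \left(31037 + 404008\right) \left(-86149 - 133085\right) = 435045 \left(-219234\right) = -95376655530$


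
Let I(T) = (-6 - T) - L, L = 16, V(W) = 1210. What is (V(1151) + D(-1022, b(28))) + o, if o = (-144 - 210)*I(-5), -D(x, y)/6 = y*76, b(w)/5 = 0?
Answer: 7228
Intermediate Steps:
b(w) = 0 (b(w) = 5*0 = 0)
D(x, y) = -456*y (D(x, y) = -6*y*76 = -456*y)
I(T) = -22 - T (I(T) = (-6 - T) - 1*16 = (-6 - T) - 16 = -22 - T)
o = 6018 (o = (-144 - 210)*(-22 - 1*(-5)) = -354*(-22 + 5) = -354*(-17) = 6018)
(V(1151) + D(-1022, b(28))) + o = (1210 - 456*0) + 6018 = (1210 + 0) + 6018 = 1210 + 6018 = 7228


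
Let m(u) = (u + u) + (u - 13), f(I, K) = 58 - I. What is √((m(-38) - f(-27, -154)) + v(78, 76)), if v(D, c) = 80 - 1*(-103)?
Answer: I*√29 ≈ 5.3852*I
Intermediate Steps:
v(D, c) = 183 (v(D, c) = 80 + 103 = 183)
m(u) = -13 + 3*u (m(u) = 2*u + (-13 + u) = -13 + 3*u)
√((m(-38) - f(-27, -154)) + v(78, 76)) = √(((-13 + 3*(-38)) - (58 - 1*(-27))) + 183) = √(((-13 - 114) - (58 + 27)) + 183) = √((-127 - 1*85) + 183) = √((-127 - 85) + 183) = √(-212 + 183) = √(-29) = I*√29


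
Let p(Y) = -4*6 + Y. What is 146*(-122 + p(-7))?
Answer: -22338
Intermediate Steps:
p(Y) = -24 + Y
146*(-122 + p(-7)) = 146*(-122 + (-24 - 7)) = 146*(-122 - 31) = 146*(-153) = -22338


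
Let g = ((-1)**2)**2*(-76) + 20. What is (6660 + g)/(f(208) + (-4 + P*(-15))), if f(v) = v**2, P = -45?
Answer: 6604/43935 ≈ 0.15031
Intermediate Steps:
g = -56 (g = 1**2*(-76) + 20 = 1*(-76) + 20 = -76 + 20 = -56)
(6660 + g)/(f(208) + (-4 + P*(-15))) = (6660 - 56)/(208**2 + (-4 - 45*(-15))) = 6604/(43264 + (-4 + 675)) = 6604/(43264 + 671) = 6604/43935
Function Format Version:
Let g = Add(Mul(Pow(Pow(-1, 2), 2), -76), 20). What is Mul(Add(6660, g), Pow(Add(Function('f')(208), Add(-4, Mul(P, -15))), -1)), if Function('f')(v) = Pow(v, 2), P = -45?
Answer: Rational(6604, 43935) ≈ 0.15031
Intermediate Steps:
g = -56 (g = Add(Mul(Pow(1, 2), -76), 20) = Add(Mul(1, -76), 20) = Add(-76, 20) = -56)
Mul(Add(6660, g), Pow(Add(Function('f')(208), Add(-4, Mul(P, -15))), -1)) = Mul(Add(6660, -56), Pow(Add(Pow(208, 2), Add(-4, Mul(-45, -15))), -1)) = Mul(6604, Pow(Add(43264, Add(-4, 675)), -1)) = Mul(6604, Pow(Add(43264, 671), -1)) = Mul(6604, Pow(43935, -1)) = Mul(6604, Rational(1, 43935)) = Rational(6604, 43935)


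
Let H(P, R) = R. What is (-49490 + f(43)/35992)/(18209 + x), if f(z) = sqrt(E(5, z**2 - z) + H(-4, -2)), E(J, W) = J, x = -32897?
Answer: 24745/7344 - sqrt(3)/528650496 ≈ 3.3694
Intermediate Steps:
f(z) = sqrt(3) (f(z) = sqrt(5 - 2) = sqrt(3))
(-49490 + f(43)/35992)/(18209 + x) = (-49490 + sqrt(3)/35992)/(18209 - 32897) = (-49490 + sqrt(3)*(1/35992))/(-14688) = (-49490 + sqrt(3)/35992)*(-1/14688) = 24745/7344 - sqrt(3)/528650496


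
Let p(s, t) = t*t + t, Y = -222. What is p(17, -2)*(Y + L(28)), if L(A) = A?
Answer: -388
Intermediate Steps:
p(s, t) = t + t² (p(s, t) = t² + t = t + t²)
p(17, -2)*(Y + L(28)) = (-2*(1 - 2))*(-222 + 28) = -2*(-1)*(-194) = 2*(-194) = -388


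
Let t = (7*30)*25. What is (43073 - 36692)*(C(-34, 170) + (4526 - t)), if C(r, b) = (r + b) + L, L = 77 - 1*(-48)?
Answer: -2954403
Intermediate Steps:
L = 125 (L = 77 + 48 = 125)
C(r, b) = 125 + b + r (C(r, b) = (r + b) + 125 = (b + r) + 125 = 125 + b + r)
t = 5250 (t = 210*25 = 5250)
(43073 - 36692)*(C(-34, 170) + (4526 - t)) = (43073 - 36692)*((125 + 170 - 34) + (4526 - 1*5250)) = 6381*(261 + (4526 - 5250)) = 6381*(261 - 724) = 6381*(-463) = -2954403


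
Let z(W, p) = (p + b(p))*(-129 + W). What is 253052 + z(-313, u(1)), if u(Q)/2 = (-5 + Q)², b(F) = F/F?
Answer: 238466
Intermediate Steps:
b(F) = 1
u(Q) = 2*(-5 + Q)²
z(W, p) = (1 + p)*(-129 + W) (z(W, p) = (p + 1)*(-129 + W) = (1 + p)*(-129 + W))
253052 + z(-313, u(1)) = 253052 + (-129 - 313 - 258*(-5 + 1)² - 626*(-5 + 1)²) = 253052 + (-129 - 313 - 258*(-4)² - 626*(-4)²) = 253052 + (-129 - 313 - 258*16 - 626*16) = 253052 + (-129 - 313 - 129*32 - 313*32) = 253052 + (-129 - 313 - 4128 - 10016) = 253052 - 14586 = 238466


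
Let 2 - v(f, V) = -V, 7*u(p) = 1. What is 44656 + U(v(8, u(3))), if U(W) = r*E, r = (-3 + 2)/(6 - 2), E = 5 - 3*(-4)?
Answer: 178607/4 ≈ 44652.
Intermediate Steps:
u(p) = 1/7 (u(p) = (1/7)*1 = 1/7)
E = 17 (E = 5 + 12 = 17)
r = -1/4 ≈ -0.25000
v(f, V) = 2 + V (v(f, V) = 2 - (-1)*V = 2 + V)
U(W) = -17/4 (U(W) = -1/4*17 = -17/4)
44656 + U(v(8, u(3))) = 44656 - 17/4 = 178607/4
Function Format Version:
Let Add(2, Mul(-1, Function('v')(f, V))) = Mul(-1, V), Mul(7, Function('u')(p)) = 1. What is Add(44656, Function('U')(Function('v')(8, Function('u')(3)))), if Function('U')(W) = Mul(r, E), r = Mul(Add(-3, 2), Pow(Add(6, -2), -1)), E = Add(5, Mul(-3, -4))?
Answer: Rational(178607, 4) ≈ 44652.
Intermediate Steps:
Function('u')(p) = Rational(1, 7) (Function('u')(p) = Mul(Rational(1, 7), 1) = Rational(1, 7))
E = 17 (E = Add(5, 12) = 17)
r = Rational(-1, 4) (r = Mul(-1, Pow(4, -1)) = Mul(-1, Rational(1, 4)) = Rational(-1, 4) ≈ -0.25000)
Function('v')(f, V) = Add(2, V) (Function('v')(f, V) = Add(2, Mul(-1, Mul(-1, V))) = Add(2, V))
Function('U')(W) = Rational(-17, 4) (Function('U')(W) = Mul(Rational(-1, 4), 17) = Rational(-17, 4))
Add(44656, Function('U')(Function('v')(8, Function('u')(3)))) = Add(44656, Rational(-17, 4)) = Rational(178607, 4)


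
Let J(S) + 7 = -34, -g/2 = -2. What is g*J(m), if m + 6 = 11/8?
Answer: -164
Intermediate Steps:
g = 4 (g = -2*(-2) = 4)
m = -37/8 (m = -6 + 11/8 = -37/8 ≈ -4.6250)
J(S) = -41 (J(S) = -7 - 34 = -41)
g*J(m) = 4*(-41) = -164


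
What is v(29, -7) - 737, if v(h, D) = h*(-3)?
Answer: -824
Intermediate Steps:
v(h, D) = -3*h
v(29, -7) - 737 = -3*29 - 737 = -87 - 737 = -824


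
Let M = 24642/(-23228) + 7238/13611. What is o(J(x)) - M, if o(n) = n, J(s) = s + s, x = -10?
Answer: -3077924081/158078154 ≈ -19.471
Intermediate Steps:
M = -83638999/158078154 (M = 24642*(-1/23228) + 7238*(1/13611) = -12321/11614 + 7238/13611 = -83638999/158078154 ≈ -0.52910)
J(s) = 2*s
o(J(x)) - M = 2*(-10) - 1*(-83638999/158078154) = -20 + 83638999/158078154 = -3077924081/158078154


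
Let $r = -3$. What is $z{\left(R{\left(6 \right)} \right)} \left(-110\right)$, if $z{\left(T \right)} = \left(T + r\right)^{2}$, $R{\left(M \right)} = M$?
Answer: $-990$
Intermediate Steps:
$z{\left(T \right)} = \left(-3 + T\right)^{2}$ ($z{\left(T \right)} = \left(T - 3\right)^{2} = \left(-3 + T\right)^{2}$)
$z{\left(R{\left(6 \right)} \right)} \left(-110\right) = \left(-3 + 6\right)^{2} \left(-110\right) = 3^{2} \left(-110\right) = 9 \left(-110\right) = -990$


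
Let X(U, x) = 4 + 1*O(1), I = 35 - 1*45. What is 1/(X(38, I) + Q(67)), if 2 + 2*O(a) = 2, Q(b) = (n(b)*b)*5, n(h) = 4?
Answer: 1/1344 ≈ 0.00074405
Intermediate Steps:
I = -10 (I = 35 - 45 = -10)
Q(b) = 20*b (Q(b) = (4*b)*5 = 20*b)
O(a) = 0 (O(a) = -1 + (½)*2 = -1 + 1 = 0)
X(U, x) = 4 (X(U, x) = 4 + 1*0 = 4 + 0 = 4)
1/(X(38, I) + Q(67)) = 1/(4 + 20*67) = 1/(4 + 1340) = 1/1344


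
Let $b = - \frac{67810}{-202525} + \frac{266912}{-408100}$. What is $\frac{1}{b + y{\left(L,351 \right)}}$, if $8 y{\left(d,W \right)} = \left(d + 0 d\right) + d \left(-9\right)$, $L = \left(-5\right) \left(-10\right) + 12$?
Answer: $- \frac{826504525}{51507111468} \approx -0.016046$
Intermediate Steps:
$L = 62$ ($L = 50 + 12 = 62$)
$y{\left(d,W \right)} = - d$ ($y{\left(d,W \right)} = \frac{\left(d + 0 d\right) + d \left(-9\right)}{8} = \frac{\left(d + 0\right) - 9 d}{8} = \frac{d - 9 d}{8} = \frac{\left(-8\right) d}{8} = - d$)
$b = - \frac{263830918}{826504525}$ ($b = \left(-67810\right) \left(- \frac{1}{202525}\right) + 266912 \left(- \frac{1}{408100}\right) = \frac{13562}{40505} - \frac{66728}{102025} = - \frac{263830918}{826504525} \approx -0.31921$)
$\frac{1}{b + y{\left(L,351 \right)}} = \frac{1}{- \frac{263830918}{826504525} - 62} = \frac{1}{- \frac{51507111468}{826504525}} = - \frac{826504525}{51507111468}$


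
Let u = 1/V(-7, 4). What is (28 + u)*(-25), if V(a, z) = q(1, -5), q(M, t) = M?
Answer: -725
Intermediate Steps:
V(a, z) = 1
u = 1 (u = 1/1 = 1)
(28 + u)*(-25) = (28 + 1)*(-25) = 29*(-25) = -725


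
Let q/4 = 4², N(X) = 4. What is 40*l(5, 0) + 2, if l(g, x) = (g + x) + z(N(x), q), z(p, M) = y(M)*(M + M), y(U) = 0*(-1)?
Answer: 202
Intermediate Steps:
q = 64 (q = 4*4² = 4*16 = 64)
y(U) = 0
z(p, M) = 0 (z(p, M) = 0*(M + M) = 0*(2*M) = 0)
l(g, x) = g + x (l(g, x) = (g + x) + 0 = g + x)
40*l(5, 0) + 2 = 40*(5 + 0) + 2 = 40*5 + 2 = 200 + 2 = 202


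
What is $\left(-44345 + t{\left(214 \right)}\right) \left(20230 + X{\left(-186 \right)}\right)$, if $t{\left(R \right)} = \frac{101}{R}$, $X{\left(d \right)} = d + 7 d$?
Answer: $- \frac{88928250459}{107} \approx -8.3111 \cdot 10^{8}$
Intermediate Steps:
$X{\left(d \right)} = 8 d$
$\left(-44345 + t{\left(214 \right)}\right) \left(20230 + X{\left(-186 \right)}\right) = \left(-44345 + \frac{101}{214}\right) \left(20230 + 8 \left(-186\right)\right) = \left(-44345 + 101 \cdot \frac{1}{214}\right) \left(20230 - 1488\right) = \left(-44345 + \frac{101}{214}\right) 18742 = \left(- \frac{9489729}{214}\right) 18742 = - \frac{88928250459}{107}$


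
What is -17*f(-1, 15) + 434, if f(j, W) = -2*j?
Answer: 400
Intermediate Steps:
-17*f(-1, 15) + 434 = -(-34)*(-1) + 434 = -17*2 + 434 = -34 + 434 = 400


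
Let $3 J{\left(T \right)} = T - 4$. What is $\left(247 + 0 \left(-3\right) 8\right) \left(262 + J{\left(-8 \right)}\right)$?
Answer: $63726$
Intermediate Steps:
$J{\left(T \right)} = - \frac{4}{3} + \frac{T}{3}$ ($J{\left(T \right)} = \frac{T - 4}{3} = \frac{-4 + T}{3} = - \frac{4}{3} + \frac{T}{3}$)
$\left(247 + 0 \left(-3\right) 8\right) \left(262 + J{\left(-8 \right)}\right) = \left(247 + 0 \left(-3\right) 8\right) \left(262 + \left(- \frac{4}{3} + \frac{1}{3} \left(-8\right)\right)\right) = \left(247 + 0 \cdot 8\right) \left(262 - 4\right) = \left(247 + 0\right) \left(262 - 4\right) = 247 \cdot 258 = 63726$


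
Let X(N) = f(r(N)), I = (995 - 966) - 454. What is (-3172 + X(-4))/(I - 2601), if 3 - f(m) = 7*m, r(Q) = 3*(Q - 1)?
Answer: 1532/1513 ≈ 1.0126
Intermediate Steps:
I = -425 (I = 29 - 454 = -425)
r(Q) = -3 + 3*Q (r(Q) = 3*(-1 + Q) = -3 + 3*Q)
f(m) = 3 - 7*m
X(N) = 24 - 21*N (X(N) = 3 - 7*(-3 + 3*N) = 3 + (21 - 21*N) = 24 - 21*N)
(-3172 + X(-4))/(I - 2601) = (-3172 + (24 - 21*(-4)))/(-425 - 2601) = (-3172 + (24 + 84))/(-3026) = (-3172 + 108)*(-1/3026) = -3064*(-1/3026) = 1532/1513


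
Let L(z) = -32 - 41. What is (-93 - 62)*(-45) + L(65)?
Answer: 6902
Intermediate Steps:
L(z) = -73
(-93 - 62)*(-45) + L(65) = (-93 - 62)*(-45) - 73 = -155*(-45) - 73 = 6975 - 73 = 6902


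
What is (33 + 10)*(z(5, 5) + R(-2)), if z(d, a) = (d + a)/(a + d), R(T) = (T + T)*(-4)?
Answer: 731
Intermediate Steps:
R(T) = -8*T (R(T) = (2*T)*(-4) = -8*T)
z(d, a) = 1 (z(d, a) = (a + d)/(a + d) = 1)
(33 + 10)*(z(5, 5) + R(-2)) = (33 + 10)*(1 - 8*(-2)) = 43*(1 + 16) = 43*17 = 731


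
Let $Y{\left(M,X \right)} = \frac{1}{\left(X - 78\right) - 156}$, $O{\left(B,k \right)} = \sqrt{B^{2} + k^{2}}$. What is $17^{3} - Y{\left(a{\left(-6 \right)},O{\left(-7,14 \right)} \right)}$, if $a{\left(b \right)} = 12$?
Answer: $\frac{267812777}{54511} + \frac{7 \sqrt{5}}{54511} \approx 4913.0$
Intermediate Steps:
$Y{\left(M,X \right)} = \frac{1}{-234 + X}$ ($Y{\left(M,X \right)} = \frac{1}{\left(-78 + X\right) - 156} = \frac{1}{-234 + X}$)
$17^{3} - Y{\left(a{\left(-6 \right)},O{\left(-7,14 \right)} \right)} = 17^{3} - \frac{1}{-234 + \sqrt{\left(-7\right)^{2} + 14^{2}}} = 4913 - \frac{1}{-234 + \sqrt{49 + 196}} = 4913 - \frac{1}{-234 + \sqrt{245}} = 4913 - \frac{1}{-234 + 7 \sqrt{5}}$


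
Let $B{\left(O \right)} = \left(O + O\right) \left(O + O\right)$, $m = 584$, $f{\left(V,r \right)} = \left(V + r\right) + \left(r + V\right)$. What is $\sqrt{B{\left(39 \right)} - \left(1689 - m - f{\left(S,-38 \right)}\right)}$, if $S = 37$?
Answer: $3 \sqrt{553} \approx 70.548$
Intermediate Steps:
$f{\left(V,r \right)} = 2 V + 2 r$ ($f{\left(V,r \right)} = \left(V + r\right) + \left(V + r\right) = 2 V + 2 r$)
$B{\left(O \right)} = 4 O^{2}$ ($B{\left(O \right)} = 2 O 2 O = 4 O^{2}$)
$\sqrt{B{\left(39 \right)} - \left(1689 - m - f{\left(S,-38 \right)}\right)} = \sqrt{4 \cdot 39^{2} + \left(\left(\left(2 \cdot 37 + 2 \left(-38\right)\right) + 584\right) - 1689\right)} = \sqrt{4 \cdot 1521 + \left(\left(\left(74 - 76\right) + 584\right) - 1689\right)} = \sqrt{6084 + \left(\left(-2 + 584\right) - 1689\right)} = \sqrt{6084 + \left(582 - 1689\right)} = \sqrt{6084 - 1107} = \sqrt{4977} = 3 \sqrt{553}$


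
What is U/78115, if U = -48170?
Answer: -9634/15623 ≈ -0.61666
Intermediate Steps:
U/78115 = -48170/78115 = -48170*1/78115 = -9634/15623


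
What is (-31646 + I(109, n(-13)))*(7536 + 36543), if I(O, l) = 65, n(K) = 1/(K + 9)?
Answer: -1392058899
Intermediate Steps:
n(K) = 1/(9 + K)
(-31646 + I(109, n(-13)))*(7536 + 36543) = (-31646 + 65)*(7536 + 36543) = -31581*44079 = -1392058899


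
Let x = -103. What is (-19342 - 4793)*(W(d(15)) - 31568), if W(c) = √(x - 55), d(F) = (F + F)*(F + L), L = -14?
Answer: 761893680 - 24135*I*√158 ≈ 7.6189e+8 - 3.0337e+5*I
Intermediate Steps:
d(F) = 2*F*(-14 + F) (d(F) = (F + F)*(F - 14) = (2*F)*(-14 + F) = 2*F*(-14 + F))
W(c) = I*√158 (W(c) = √(-103 - 55) = √(-158) = I*√158)
(-19342 - 4793)*(W(d(15)) - 31568) = (-19342 - 4793)*(I*√158 - 31568) = -24135*(-31568 + I*√158) = 761893680 - 24135*I*√158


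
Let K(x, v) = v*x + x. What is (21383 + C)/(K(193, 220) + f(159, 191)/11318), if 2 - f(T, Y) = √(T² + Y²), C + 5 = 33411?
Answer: 149676059784869856/116522166939560287 + 310050951*√61762/116522166939560287 ≈ 1.2845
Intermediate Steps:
C = 33406 (C = -5 + 33411 = 33406)
K(x, v) = x + v*x
f(T, Y) = 2 - √(T² + Y²)
(21383 + C)/(K(193, 220) + f(159, 191)/11318) = (21383 + 33406)/(193*(1 + 220) + (2 - √(159² + 191²))/11318) = 54789/(193*221 + (2 - √(25281 + 36481))*(1/11318)) = 54789/(42653 + (2 - √61762)*(1/11318)) = 54789/(42653 + (1/5659 - √61762/11318)) = 54789/(241373328/5659 - √61762/11318)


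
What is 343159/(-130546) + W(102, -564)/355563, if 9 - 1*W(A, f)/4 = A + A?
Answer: -3131191523/1190187882 ≈ -2.6308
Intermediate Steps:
W(A, f) = 36 - 8*A (W(A, f) = 36 - 4*(A + A) = 36 - 8*A)
343159/(-130546) + W(102, -564)/355563 = 343159/(-130546) + (36 - 8*102)/355563 = 343159*(-1/130546) + (36 - 816)*(1/355563) = -343159/130546 - 780*1/355563 = -343159/130546 - 20/9117 = -3131191523/1190187882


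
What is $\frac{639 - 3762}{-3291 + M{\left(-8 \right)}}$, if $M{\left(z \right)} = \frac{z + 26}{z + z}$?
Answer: $\frac{8328}{8779} \approx 0.94863$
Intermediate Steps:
$M{\left(z \right)} = \frac{26 + z}{2 z}$
$\frac{639 - 3762}{-3291 + M{\left(-8 \right)}} = \frac{639 - 3762}{-3291 + \frac{26 - 8}{2 \left(-8\right)}} = - \frac{3123}{-3291 + \frac{1}{2} \left(- \frac{1}{8}\right) 18} = - \frac{3123}{-3291 - \frac{9}{8}} = - \frac{3123}{- \frac{26337}{8}} = \left(-3123\right) \left(- \frac{8}{26337}\right) = \frac{8328}{8779}$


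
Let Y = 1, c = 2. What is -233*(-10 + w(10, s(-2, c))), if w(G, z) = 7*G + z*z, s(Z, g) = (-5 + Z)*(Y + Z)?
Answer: -25397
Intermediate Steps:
s(Z, g) = (1 + Z)*(-5 + Z) (s(Z, g) = (-5 + Z)*(1 + Z) = (1 + Z)*(-5 + Z))
w(G, z) = z² + 7*G (w(G, z) = 7*G + z² = z² + 7*G)
-233*(-10 + w(10, s(-2, c))) = -233*(-10 + ((-5 + (-2)² - 4*(-2))² + 7*10)) = -233*(-10 + ((-5 + 4 + 8)² + 70)) = -233*(-10 + (7² + 70)) = -233*(-10 + (49 + 70)) = -233*(-10 + 119) = -233*109 = -25397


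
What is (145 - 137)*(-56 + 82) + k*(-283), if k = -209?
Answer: 59355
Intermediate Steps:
(145 - 137)*(-56 + 82) + k*(-283) = (145 - 137)*(-56 + 82) - 209*(-283) = 8*26 + 59147 = 208 + 59147 = 59355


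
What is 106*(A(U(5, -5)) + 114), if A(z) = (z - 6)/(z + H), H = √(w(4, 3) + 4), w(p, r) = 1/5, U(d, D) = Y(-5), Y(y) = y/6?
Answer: 7516354/631 - 26076*√105/631 ≈ 11488.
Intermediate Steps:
Y(y) = y/6 (Y(y) = y*(⅙) = y/6)
U(d, D) = -⅚ (U(d, D) = (⅙)*(-5) = -⅚)
w(p, r) = ⅕
H = √105/5 (H = √(⅕ + 4) = √(21/5) = √105/5 ≈ 2.0494)
A(z) = (-6 + z)/(z + √105/5) (A(z) = (z - 6)/(z + √105/5) = (-6 + z)/(z + √105/5))
106*(A(U(5, -5)) + 114) = 106*(5*(-6 - ⅚)/(√105 + 5*(-⅚)) + 114) = 106*(5*(-41/6)/(√105 - 25/6) + 114) = 106*(5*(-41/6)/(-25/6 + √105) + 114) = 106*(-205/(6*(-25/6 + √105)) + 114) = 106*(114 - 205/(6*(-25/6 + √105))) = 12084 - 10865/(3*(-25/6 + √105))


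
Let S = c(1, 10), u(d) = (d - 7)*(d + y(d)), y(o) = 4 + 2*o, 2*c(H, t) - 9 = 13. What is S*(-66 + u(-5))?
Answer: 726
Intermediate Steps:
c(H, t) = 11 (c(H, t) = 9/2 + (½)*13 = 9/2 + 13/2 = 11)
u(d) = (-7 + d)*(4 + 3*d) (u(d) = (d - 7)*(d + (4 + 2*d)) = (-7 + d)*(4 + 3*d))
S = 11
S*(-66 + u(-5)) = 11*(-66 + (-28 - 17*(-5) + 3*(-5)²)) = 11*(-66 + (-28 + 85 + 3*25)) = 11*(-66 + (-28 + 85 + 75)) = 11*(-66 + 132) = 11*66 = 726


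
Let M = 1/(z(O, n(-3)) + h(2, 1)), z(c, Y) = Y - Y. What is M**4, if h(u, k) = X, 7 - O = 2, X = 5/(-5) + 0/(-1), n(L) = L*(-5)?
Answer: 1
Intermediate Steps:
n(L) = -5*L
X = -1 (X = 5*(-1/5) + 0*(-1) = -1 + 0 = -1)
O = 5 (O = 7 - 1*2 = 7 - 2 = 5)
h(u, k) = -1
z(c, Y) = 0
M = -1 (M = 1/(0 - 1) = 1/(-1) = -1)
M**4 = (-1)**4 = 1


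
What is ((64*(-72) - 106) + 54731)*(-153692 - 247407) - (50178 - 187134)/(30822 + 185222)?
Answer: -1083556188303274/54011 ≈ -2.0062e+10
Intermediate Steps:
((64*(-72) - 106) + 54731)*(-153692 - 247407) - (50178 - 187134)/(30822 + 185222) = ((-4608 - 106) + 54731)*(-401099) - (-136956)/216044 = (-4714 + 54731)*(-401099) - (-136956)/216044 = 50017*(-401099) - 1*(-34239/54011) = -20061768683 + 34239/54011 = -1083556188303274/54011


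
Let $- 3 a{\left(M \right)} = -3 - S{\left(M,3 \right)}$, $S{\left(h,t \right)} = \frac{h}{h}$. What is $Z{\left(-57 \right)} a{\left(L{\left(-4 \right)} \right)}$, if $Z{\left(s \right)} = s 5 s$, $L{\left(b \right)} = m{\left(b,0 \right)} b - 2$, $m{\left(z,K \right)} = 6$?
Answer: $21660$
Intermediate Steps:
$S{\left(h,t \right)} = 1$
$L{\left(b \right)} = -2 + 6 b$ ($L{\left(b \right)} = 6 b - 2 = -2 + 6 b$)
$Z{\left(s \right)} = 5 s^{2}$ ($Z{\left(s \right)} = 5 s s = 5 s^{2}$)
$a{\left(M \right)} = \frac{4}{3}$ ($a{\left(M \right)} = - \frac{-3 - 1}{3} = \left(- \frac{1}{3}\right) \left(-4\right) = \frac{4}{3}$)
$Z{\left(-57 \right)} a{\left(L{\left(-4 \right)} \right)} = 5 \left(-57\right)^{2} \cdot \frac{4}{3} = 5 \cdot 3249 \cdot \frac{4}{3} = 16245 \cdot \frac{4}{3} = 21660$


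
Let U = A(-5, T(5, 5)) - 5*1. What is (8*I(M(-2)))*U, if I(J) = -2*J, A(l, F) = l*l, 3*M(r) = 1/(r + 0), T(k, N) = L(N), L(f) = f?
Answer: 160/3 ≈ 53.333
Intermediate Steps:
T(k, N) = N
M(r) = 1/(3*r) (M(r) = 1/(3*(r + 0)) = 1/(3*r))
A(l, F) = l**2
U = 20 (U = (-5)**2 - 5*1 = 25 - 5 = 20)
(8*I(M(-2)))*U = (8*(-2/(3*(-2))))*20 = (8*(-2*(-1)/(3*2)))*20 = (8*(-2*(-1/6)))*20 = (8*(1/3))*20 = (8/3)*20 = 160/3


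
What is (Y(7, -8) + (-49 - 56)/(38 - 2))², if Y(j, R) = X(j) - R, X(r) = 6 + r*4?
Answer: 219961/144 ≈ 1527.5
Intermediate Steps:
X(r) = 6 + 4*r
Y(j, R) = 6 - R + 4*j (Y(j, R) = (6 + 4*j) - R = 6 - R + 4*j)
(Y(7, -8) + (-49 - 56)/(38 - 2))² = ((6 - 1*(-8) + 4*7) + (-49 - 56)/(38 - 2))² = ((6 + 8 + 28) - 105/36)² = (42 - 105*1/36)² = (42 - 35/12)² = (469/12)² = 219961/144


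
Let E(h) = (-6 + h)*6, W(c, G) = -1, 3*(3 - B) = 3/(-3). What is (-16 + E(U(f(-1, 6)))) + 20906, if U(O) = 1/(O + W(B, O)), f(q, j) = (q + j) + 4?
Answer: 83419/4 ≈ 20855.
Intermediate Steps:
B = 10/3 (B = 3 - 1/(-3) = 3 - (-1)/3 = 3 - ⅓*(-1) = 3 + ⅓ = 10/3 ≈ 3.3333)
f(q, j) = 4 + j + q (f(q, j) = (j + q) + 4 = 4 + j + q)
U(O) = 1/(-1 + O) (U(O) = 1/(O - 1) = 1/(-1 + O))
E(h) = -36 + 6*h
(-16 + E(U(f(-1, 6)))) + 20906 = (-16 + (-36 + 6/(-1 + (4 + 6 - 1)))) + 20906 = (-16 + (-36 + 6/(-1 + 9))) + 20906 = (-16 + (-36 + 6/8)) + 20906 = (-16 + (-36 + 6*(⅛))) + 20906 = (-16 + (-36 + ¾)) + 20906 = (-16 - 141/4) + 20906 = -205/4 + 20906 = 83419/4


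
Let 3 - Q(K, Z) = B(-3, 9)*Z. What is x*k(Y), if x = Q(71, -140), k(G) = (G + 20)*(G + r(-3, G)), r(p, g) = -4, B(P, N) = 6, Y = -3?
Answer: -100317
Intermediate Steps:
k(G) = (-4 + G)*(20 + G) (k(G) = (G + 20)*(G - 4) = (20 + G)*(-4 + G) = (-4 + G)*(20 + G))
Q(K, Z) = 3 - 6*Z
x = 843 (x = 3 - 6*(-140) = 3 + 840 = 843)
x*k(Y) = 843*(-80 + (-3)² + 16*(-3)) = 843*(-80 + 9 - 48) = 843*(-119) = -100317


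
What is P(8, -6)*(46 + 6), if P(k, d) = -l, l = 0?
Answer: 0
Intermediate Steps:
P(k, d) = 0 (P(k, d) = -1*0 = 0)
P(8, -6)*(46 + 6) = 0*(46 + 6) = 0*52 = 0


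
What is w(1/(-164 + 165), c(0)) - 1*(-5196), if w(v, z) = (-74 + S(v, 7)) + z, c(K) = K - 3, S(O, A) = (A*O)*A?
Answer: 5168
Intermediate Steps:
S(O, A) = O*A²
c(K) = -3 + K
w(v, z) = -74 + z + 49*v (w(v, z) = (-74 + v*7²) + z = (-74 + v*49) + z = (-74 + 49*v) + z = -74 + z + 49*v)
w(1/(-164 + 165), c(0)) - 1*(-5196) = (-74 + (-3 + 0) + 49/(-164 + 165)) - 1*(-5196) = (-74 - 3 + 49/1) + 5196 = (-74 - 3 + 49*1) + 5196 = (-74 - 3 + 49) + 5196 = -28 + 5196 = 5168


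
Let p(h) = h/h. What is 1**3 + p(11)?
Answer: 2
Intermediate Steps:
p(h) = 1
1**3 + p(11) = 1**3 + 1 = 1 + 1 = 2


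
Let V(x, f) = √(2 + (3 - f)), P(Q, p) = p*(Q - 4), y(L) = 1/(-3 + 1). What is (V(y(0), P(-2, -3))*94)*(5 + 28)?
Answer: 3102*I*√13 ≈ 11184.0*I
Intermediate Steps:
y(L) = -½ (y(L) = 1/(-2) = -½)
P(Q, p) = p*(-4 + Q)
V(x, f) = √(5 - f)
(V(y(0), P(-2, -3))*94)*(5 + 28) = (√(5 - (-3)*(-4 - 2))*94)*(5 + 28) = (√(5 - (-3)*(-6))*94)*33 = (√(5 - 1*18)*94)*33 = (√(5 - 18)*94)*33 = (√(-13)*94)*33 = ((I*√13)*94)*33 = (94*I*√13)*33 = 3102*I*√13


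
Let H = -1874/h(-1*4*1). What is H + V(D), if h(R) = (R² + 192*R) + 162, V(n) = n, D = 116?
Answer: 35157/295 ≈ 119.18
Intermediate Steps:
h(R) = 162 + R² + 192*R
H = 937/295 (H = -1874/(162 + (-1*4*1)² + 192*(-1*4*1)) = -1874/(162 + (-4*1)² + 192*(-4*1)) = -1874/(162 + (-4)² + 192*(-4)) = -1874/(162 + 16 - 768) = -1874/(-590) = -1874*(-1/590) = 937/295 ≈ 3.1763)
H + V(D) = 937/295 + 116 = 35157/295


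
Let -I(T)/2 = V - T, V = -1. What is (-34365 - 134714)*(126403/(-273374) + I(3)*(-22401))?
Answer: 8283338162756405/273374 ≈ 3.0300e+10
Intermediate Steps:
I(T) = 2 + 2*T (I(T) = -2*(-1 - T) = 2 + 2*T)
(-34365 - 134714)*(126403/(-273374) + I(3)*(-22401)) = (-34365 - 134714)*(126403/(-273374) + (2 + 2*3)*(-22401)) = -169079*(126403*(-1/273374) + (2 + 6)*(-22401)) = -169079*(-126403/273374 + 8*(-22401)) = -169079*(-126403/273374 - 179208) = -169079*(-48990934195/273374) = 8283338162756405/273374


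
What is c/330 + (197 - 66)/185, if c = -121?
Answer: 379/1110 ≈ 0.34144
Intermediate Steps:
c/330 + (197 - 66)/185 = -121/330 + (197 - 66)/185 = -121*1/330 + 131*(1/185) = -11/30 + 131/185 = 379/1110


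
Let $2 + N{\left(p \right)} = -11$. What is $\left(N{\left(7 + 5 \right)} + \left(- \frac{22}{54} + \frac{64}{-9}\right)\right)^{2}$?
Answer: $\frac{306916}{729} \approx 421.01$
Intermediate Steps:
$N{\left(p \right)} = -13$ ($N{\left(p \right)} = -2 - 11 = -13$)
$\left(N{\left(7 + 5 \right)} + \left(- \frac{22}{54} + \frac{64}{-9}\right)\right)^{2} = \left(-13 + \left(- \frac{22}{54} + \frac{64}{-9}\right)\right)^{2} = \left(-13 + \left(\left(-22\right) \frac{1}{54} + 64 \left(- \frac{1}{9}\right)\right)\right)^{2} = \left(-13 - \frac{203}{27}\right)^{2} = \left(- \frac{554}{27}\right)^{2} = \frac{306916}{729}$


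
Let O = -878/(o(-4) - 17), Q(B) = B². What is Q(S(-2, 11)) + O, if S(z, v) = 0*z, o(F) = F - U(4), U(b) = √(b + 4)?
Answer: 18438/433 - 1756*√2/433 ≈ 36.847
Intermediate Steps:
U(b) = √(4 + b)
o(F) = F - 2*√2 (o(F) = F - √(4 + 4) = F - √8 = F - 2*√2)
S(z, v) = 0
O = -878/(-21 - 2*√2) (O = -878/((-4 - 2*√2) - 17) = -878/(-21 - 2*√2) ≈ 36.847)
Q(S(-2, 11)) + O = 0² + (18438/433 - 1756*√2/433) = 0 + (18438/433 - 1756*√2/433) = 18438/433 - 1756*√2/433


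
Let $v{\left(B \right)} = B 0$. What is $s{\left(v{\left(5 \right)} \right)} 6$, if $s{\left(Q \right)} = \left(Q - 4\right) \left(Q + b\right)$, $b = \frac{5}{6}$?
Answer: $-20$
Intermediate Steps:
$b = \frac{5}{6}$ ($b = 5 \cdot \frac{1}{6} = \frac{5}{6} \approx 0.83333$)
$v{\left(B \right)} = 0$
$s{\left(Q \right)} = \left(-4 + Q\right) \left(\frac{5}{6} + Q\right)$ ($s{\left(Q \right)} = \left(Q - 4\right) \left(Q + \frac{5}{6}\right) = \left(-4 + Q\right) \left(\frac{5}{6} + Q\right)$)
$s{\left(v{\left(5 \right)} \right)} 6 = \left(- \frac{10}{3} + 0^{2} - 0\right) 6 = \left(- \frac{10}{3} + 0 + 0\right) 6 = \left(- \frac{10}{3}\right) 6 = -20$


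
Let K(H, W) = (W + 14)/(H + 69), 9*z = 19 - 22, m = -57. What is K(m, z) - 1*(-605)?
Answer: 21821/36 ≈ 606.14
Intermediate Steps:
z = -⅓ (z = (19 - 22)/9 = (⅑)*(-3) = -⅓ ≈ -0.33333)
K(H, W) = (14 + W)/(69 + H)
K(m, z) - 1*(-605) = (14 - ⅓)/(69 - 57) - 1*(-605) = (41/3)/12 + 605 = (1/12)*(41/3) + 605 = 41/36 + 605 = 21821/36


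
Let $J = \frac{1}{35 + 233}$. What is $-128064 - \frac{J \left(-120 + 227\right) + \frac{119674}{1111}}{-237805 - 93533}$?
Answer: $- \frac{601627758847487}{4697867944} \approx -1.2806 \cdot 10^{5}$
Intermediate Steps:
$J = \frac{1}{268} \approx 0.0037313$
$-128064 - \frac{J \left(-120 + 227\right) + \frac{119674}{1111}}{-237805 - 93533} = -128064 - \frac{\frac{-120 + 227}{268} + \frac{119674}{1111}}{-237805 - 93533} = -128064 - \frac{\frac{1}{268} \cdot 107 + 119674 \cdot \frac{1}{1111}}{-331338} = -128064 - \left(\frac{107}{268} + \frac{119674}{1111}\right) \left(- \frac{1}{331338}\right) = -128064 - \frac{32191509}{297748} \left(- \frac{1}{331338}\right) = -128064 - - \frac{1532929}{4697867944} = -128064 + \frac{1532929}{4697867944} = - \frac{601627758847487}{4697867944}$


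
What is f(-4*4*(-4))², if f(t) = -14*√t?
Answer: 12544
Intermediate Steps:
f(-4*4*(-4))² = (-14*√(-4*4*(-4)))² = (-14*√(-16*(-4)))² = (-14*√64)² = (-14*8)² = (-112)² = 12544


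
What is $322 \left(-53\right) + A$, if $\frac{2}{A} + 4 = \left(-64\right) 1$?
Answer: $- \frac{580245}{34} \approx -17066.0$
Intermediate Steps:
$A = - \frac{1}{34}$ ($A = \frac{2}{-4 - 64} = \frac{2}{-68} = 2 \left(- \frac{1}{68}\right) = - \frac{1}{34} \approx -0.029412$)
$322 \left(-53\right) + A = 322 \left(-53\right) - \frac{1}{34} = -17066 - \frac{1}{34} = - \frac{580245}{34}$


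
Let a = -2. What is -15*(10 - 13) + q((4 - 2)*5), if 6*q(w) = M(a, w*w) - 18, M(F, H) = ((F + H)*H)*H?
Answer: 490126/3 ≈ 1.6338e+5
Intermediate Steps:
M(F, H) = H**2*(F + H) (M(F, H) = (H*(F + H))*H = H**2*(F + H))
q(w) = -3 + w**4*(-2 + w**2)/6 (q(w) = ((w*w)**2*(-2 + w*w) - 18)/6 = ((w**2)**2*(-2 + w**2) - 18)/6 = (w**4*(-2 + w**2) - 18)/6 = (-18 + w**4*(-2 + w**2))/6 = -3 + w**4*(-2 + w**2)/6)
-15*(10 - 13) + q((4 - 2)*5) = -15*(10 - 13) + (-3 + ((4 - 2)*5)**4*(-2 + ((4 - 2)*5)**2)/6) = -15*(-3) + (-3 + (2*5)**4*(-2 + (2*5)**2)/6) = 45 + (-3 + (1/6)*10**4*(-2 + 10**2)) = 45 + (-3 + (1/6)*10000*(-2 + 100)) = 45 + (-3 + (1/6)*10000*98) = 45 + (-3 + 490000/3) = 45 + 489991/3 = 490126/3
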